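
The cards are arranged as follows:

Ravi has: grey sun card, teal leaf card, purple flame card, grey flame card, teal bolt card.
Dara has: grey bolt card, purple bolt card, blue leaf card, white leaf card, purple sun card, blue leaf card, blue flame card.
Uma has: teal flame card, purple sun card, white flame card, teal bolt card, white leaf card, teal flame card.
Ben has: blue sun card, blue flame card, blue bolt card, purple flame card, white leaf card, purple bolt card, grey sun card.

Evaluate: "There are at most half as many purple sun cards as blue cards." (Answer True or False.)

There are 2 purple sun cards.
There are 6 blue cards.
The claim requires 2 × 2 = 4 ≤ 6, which holds.

True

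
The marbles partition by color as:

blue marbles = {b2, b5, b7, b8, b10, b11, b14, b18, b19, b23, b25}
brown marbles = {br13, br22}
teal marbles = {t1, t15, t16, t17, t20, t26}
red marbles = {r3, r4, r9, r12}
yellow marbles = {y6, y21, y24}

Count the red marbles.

4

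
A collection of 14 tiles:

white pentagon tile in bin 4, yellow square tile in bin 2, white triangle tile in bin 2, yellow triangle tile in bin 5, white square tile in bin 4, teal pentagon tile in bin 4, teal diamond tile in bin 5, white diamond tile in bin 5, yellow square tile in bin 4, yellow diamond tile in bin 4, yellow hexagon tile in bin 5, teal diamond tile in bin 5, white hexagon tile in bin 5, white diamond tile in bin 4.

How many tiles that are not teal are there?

11

Total tiles: 14; with the excluded value: 3; remaining 14 − 3 = 11.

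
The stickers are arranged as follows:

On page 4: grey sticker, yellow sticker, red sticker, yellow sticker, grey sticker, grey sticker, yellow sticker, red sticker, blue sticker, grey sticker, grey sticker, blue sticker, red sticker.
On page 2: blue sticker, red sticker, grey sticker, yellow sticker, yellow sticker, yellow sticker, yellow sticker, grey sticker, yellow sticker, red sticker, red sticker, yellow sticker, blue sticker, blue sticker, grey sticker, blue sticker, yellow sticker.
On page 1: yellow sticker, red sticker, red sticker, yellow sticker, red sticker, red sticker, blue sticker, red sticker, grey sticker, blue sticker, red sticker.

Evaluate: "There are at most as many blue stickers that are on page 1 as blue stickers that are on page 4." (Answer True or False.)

blue stickers on page 1: 2.
blue stickers on page 4: 2.
The claim requires 2 ≤ 2, which holds.

True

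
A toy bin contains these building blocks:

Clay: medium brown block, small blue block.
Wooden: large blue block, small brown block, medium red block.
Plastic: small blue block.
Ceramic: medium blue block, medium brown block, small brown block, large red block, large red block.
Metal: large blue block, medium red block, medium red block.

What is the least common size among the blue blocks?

Counts by size (restricted to blue blocks): small 2, large 2, medium 1.
The minimum is 1, held uniquely by medium.

medium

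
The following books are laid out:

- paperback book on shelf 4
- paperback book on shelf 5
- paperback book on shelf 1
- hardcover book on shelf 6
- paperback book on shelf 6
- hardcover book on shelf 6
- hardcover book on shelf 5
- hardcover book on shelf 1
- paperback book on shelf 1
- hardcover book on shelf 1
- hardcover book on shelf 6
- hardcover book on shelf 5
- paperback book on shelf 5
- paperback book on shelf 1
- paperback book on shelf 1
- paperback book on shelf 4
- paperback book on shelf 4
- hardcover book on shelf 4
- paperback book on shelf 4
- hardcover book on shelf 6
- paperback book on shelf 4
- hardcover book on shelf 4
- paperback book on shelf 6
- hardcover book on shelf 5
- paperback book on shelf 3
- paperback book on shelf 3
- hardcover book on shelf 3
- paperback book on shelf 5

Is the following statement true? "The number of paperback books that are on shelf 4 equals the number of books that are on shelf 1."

False

|paperback books on shelf 4| = 5.
|books on shelf 1| = 6.
The claim requires 5 = 6, which does not hold.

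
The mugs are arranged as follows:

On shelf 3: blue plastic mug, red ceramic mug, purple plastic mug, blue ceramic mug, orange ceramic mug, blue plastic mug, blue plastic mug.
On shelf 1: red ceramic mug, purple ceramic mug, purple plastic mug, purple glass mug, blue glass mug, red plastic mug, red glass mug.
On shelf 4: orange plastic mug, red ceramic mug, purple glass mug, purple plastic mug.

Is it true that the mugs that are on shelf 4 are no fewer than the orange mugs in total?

There are 4 mugs on shelf 4.
There are 2 orange mugs.
The claim requires 4 ≥ 2, which holds.

True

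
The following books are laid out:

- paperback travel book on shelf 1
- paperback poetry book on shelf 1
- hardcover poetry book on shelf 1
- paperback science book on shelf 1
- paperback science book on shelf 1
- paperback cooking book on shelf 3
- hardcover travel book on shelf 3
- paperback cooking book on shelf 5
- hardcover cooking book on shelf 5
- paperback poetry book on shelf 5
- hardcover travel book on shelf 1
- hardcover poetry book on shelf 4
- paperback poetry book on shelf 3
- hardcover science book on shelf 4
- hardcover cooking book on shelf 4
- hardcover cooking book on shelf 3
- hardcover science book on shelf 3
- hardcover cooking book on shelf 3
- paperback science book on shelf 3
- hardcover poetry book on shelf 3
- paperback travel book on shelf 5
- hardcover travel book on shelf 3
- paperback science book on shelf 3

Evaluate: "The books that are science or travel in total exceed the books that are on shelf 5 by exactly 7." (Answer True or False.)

books that are science or travel: 11.
books on shelf 5: 4.
The claim requires 11 − 4 (= 7) to equal 7, which holds.

True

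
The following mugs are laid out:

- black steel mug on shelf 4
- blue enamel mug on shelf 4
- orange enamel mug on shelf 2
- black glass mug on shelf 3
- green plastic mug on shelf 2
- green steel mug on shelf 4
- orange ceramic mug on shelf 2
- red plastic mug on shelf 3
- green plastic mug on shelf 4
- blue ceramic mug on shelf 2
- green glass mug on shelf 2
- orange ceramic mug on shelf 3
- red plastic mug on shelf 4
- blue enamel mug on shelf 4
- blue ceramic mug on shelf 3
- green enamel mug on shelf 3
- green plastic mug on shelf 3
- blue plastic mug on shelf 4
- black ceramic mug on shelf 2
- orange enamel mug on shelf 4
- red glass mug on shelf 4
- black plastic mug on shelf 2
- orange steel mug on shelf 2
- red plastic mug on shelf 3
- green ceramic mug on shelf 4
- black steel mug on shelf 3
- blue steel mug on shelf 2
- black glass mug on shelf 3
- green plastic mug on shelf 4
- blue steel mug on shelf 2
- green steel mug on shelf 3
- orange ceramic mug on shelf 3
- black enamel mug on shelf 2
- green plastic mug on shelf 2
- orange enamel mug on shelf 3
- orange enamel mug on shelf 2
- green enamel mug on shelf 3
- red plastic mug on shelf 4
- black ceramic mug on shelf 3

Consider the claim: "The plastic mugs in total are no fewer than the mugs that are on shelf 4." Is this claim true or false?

False

|plastic mugs| = 11.
|mugs on shelf 4| = 12.
The claim requires 11 ≥ 12, which does not hold.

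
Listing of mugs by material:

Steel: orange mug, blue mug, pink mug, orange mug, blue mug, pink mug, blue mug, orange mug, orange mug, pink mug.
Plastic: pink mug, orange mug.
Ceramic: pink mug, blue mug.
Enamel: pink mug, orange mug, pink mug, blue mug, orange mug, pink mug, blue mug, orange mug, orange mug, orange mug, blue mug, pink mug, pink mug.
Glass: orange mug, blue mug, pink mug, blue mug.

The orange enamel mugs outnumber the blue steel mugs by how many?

orange enamel mugs: 5.
blue steel mugs: 3.
5 − 3 = 2.

2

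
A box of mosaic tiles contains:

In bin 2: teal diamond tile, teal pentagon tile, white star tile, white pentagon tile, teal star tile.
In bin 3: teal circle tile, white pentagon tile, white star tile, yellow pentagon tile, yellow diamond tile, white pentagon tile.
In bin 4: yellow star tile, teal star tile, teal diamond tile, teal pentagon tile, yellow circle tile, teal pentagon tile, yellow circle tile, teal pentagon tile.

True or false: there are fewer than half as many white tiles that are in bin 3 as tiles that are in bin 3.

|white tiles in bin 3| = 3.
|tiles in bin 3| = 6.
The claim requires 2 × 3 = 6 < 6, which does not hold.

False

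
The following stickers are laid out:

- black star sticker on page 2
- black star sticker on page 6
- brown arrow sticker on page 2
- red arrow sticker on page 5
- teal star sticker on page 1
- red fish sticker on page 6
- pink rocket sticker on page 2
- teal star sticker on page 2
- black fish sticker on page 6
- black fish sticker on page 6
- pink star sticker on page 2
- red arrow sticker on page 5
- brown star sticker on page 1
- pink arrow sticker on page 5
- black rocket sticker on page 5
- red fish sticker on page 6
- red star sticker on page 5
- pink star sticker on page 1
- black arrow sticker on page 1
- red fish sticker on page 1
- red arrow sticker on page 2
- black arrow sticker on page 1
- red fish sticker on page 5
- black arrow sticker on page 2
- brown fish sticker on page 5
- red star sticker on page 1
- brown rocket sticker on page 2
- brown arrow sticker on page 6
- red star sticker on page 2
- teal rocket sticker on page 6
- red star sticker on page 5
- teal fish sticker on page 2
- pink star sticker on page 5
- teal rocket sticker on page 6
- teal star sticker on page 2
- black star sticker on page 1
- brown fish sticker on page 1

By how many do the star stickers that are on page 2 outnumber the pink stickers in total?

star stickers on page 2: 5.
pink stickers: 5.
5 − 5 = 0.

0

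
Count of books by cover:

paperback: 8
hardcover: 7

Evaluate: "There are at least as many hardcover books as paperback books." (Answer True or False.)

There are 7 hardcover books.
There are 8 paperback books.
The claim requires 7 ≥ 8, which does not hold.

False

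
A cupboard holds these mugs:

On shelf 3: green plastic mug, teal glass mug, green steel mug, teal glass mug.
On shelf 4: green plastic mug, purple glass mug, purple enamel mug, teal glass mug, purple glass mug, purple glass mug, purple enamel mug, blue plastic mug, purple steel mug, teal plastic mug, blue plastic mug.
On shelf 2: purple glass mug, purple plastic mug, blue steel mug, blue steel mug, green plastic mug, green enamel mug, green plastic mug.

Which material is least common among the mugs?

enamel

Counts by material: plastic 8, glass 7, steel 4, enamel 3.
The minimum is 3, held uniquely by enamel.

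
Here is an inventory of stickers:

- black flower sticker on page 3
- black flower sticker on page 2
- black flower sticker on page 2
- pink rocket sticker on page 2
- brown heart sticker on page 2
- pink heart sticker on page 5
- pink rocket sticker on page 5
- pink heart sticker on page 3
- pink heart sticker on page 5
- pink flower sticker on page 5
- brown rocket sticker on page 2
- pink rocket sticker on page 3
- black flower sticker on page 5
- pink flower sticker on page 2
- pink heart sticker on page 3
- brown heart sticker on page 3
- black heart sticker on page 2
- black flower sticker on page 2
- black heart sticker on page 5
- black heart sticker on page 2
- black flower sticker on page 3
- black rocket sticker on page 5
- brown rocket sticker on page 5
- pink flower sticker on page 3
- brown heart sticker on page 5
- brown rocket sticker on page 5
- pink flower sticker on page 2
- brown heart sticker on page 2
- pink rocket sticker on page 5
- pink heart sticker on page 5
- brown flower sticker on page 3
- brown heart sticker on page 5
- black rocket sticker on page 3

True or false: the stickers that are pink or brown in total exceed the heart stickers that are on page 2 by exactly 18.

|stickers that are pink or brown| = 22.
|heart stickers on page 2| = 4.
The claim requires 22 − 4 (= 18) to equal 18, which holds.

True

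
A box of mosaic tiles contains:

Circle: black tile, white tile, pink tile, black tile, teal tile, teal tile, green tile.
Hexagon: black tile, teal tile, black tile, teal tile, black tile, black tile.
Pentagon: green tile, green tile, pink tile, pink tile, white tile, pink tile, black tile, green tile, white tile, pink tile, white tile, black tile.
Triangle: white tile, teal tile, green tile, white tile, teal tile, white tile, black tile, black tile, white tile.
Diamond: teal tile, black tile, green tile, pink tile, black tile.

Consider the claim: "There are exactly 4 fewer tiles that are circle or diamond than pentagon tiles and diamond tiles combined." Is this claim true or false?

False

There are 12 tiles that are circle or diamond.
pentagon tiles: 12; diamond tiles: 5; combined: 12 + 5 = 17.
The claim requires 17 − 12 (= 5) to equal 4, which does not hold.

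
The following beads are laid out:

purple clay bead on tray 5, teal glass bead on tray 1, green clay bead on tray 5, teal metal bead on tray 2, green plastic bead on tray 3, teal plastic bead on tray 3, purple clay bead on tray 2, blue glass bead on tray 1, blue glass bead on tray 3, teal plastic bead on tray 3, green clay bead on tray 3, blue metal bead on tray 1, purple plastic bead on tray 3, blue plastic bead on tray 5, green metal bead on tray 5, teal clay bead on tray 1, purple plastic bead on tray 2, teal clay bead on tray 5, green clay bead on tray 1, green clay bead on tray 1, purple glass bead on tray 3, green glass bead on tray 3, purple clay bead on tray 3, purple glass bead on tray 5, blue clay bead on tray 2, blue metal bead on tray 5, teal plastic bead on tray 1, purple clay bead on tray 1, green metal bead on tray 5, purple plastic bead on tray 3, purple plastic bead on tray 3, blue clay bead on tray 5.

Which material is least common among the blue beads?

Counts by material (restricted to blue beads): clay 2, glass 2, metal 2, plastic 1.
The minimum is 1, held uniquely by plastic.

plastic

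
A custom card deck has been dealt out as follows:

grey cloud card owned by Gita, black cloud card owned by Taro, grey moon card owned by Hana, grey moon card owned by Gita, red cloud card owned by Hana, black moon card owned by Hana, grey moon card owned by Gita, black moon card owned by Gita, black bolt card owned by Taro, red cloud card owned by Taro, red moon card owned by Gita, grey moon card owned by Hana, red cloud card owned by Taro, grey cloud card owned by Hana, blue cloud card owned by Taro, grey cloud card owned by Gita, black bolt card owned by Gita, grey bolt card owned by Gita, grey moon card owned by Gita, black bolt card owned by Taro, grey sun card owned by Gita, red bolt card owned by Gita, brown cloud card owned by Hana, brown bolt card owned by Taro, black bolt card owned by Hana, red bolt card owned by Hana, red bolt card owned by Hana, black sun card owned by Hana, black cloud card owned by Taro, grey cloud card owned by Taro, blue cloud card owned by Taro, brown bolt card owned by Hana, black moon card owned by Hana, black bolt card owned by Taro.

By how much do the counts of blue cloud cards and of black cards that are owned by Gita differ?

blue cloud cards: 2. black cards owned by Gita: 2.
|2 − 2| = 2 − 2 = 0.

0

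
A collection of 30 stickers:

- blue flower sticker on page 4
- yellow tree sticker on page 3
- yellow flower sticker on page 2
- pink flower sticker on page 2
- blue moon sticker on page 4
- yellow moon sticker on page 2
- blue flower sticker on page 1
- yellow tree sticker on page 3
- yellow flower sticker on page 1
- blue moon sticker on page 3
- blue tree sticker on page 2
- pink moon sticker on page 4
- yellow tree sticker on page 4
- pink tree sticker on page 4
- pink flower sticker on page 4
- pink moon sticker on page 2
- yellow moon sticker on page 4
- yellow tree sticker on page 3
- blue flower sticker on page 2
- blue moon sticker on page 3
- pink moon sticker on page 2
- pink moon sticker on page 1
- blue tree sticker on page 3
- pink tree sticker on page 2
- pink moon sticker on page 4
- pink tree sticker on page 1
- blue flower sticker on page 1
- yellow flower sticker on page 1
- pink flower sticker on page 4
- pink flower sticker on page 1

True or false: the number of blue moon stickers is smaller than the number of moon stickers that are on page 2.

False

There are 3 blue moon stickers.
There are 3 moon stickers on page 2.
The claim requires 3 < 3, which does not hold.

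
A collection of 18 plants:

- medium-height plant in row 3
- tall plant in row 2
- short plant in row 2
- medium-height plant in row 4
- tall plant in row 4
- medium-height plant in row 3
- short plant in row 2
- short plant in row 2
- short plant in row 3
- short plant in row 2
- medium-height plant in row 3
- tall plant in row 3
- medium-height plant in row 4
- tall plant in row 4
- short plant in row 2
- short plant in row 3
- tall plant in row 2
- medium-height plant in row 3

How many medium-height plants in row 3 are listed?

4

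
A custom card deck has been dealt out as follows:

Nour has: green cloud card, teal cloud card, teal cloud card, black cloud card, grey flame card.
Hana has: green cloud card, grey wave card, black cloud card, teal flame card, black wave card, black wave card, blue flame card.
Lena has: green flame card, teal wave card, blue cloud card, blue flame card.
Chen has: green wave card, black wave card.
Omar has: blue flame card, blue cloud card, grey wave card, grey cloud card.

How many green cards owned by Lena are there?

1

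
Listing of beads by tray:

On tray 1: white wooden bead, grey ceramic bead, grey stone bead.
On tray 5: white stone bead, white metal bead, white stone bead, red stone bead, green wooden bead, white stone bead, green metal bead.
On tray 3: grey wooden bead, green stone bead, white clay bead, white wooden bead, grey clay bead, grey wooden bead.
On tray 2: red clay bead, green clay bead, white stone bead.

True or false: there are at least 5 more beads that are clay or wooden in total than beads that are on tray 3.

False

There are 9 beads that are clay or wooden.
There are 6 beads on tray 3.
The claim requires 9 − 6 = 3 ≥ 5, which does not hold.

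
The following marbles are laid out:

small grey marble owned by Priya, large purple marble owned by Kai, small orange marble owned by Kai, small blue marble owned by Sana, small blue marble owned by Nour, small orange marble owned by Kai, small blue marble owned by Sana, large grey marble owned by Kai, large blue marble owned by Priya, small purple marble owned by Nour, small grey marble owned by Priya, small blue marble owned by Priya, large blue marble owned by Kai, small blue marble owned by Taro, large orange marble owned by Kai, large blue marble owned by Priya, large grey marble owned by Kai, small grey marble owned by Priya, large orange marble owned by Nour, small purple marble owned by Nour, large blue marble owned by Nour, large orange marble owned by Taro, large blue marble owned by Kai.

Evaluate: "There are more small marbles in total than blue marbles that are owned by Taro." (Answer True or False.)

True

|small marbles| = 12.
|blue marbles owned by Taro| = 1.
The claim requires 12 > 1, which holds.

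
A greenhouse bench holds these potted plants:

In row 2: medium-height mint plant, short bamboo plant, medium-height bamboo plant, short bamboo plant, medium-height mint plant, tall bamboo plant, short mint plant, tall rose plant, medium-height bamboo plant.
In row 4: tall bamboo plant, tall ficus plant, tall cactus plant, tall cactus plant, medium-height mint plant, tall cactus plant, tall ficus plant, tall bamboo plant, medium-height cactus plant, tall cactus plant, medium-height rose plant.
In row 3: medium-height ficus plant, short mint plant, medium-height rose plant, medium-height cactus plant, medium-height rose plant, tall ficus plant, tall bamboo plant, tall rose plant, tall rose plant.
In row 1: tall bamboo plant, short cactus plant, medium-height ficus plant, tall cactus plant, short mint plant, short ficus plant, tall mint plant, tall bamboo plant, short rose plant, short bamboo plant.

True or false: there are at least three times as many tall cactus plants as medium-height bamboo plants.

|tall cactus plants| = 5.
|medium-height bamboo plants| = 2.
The claim requires 5 ≥ 3 × 2 = 6, which does not hold.

False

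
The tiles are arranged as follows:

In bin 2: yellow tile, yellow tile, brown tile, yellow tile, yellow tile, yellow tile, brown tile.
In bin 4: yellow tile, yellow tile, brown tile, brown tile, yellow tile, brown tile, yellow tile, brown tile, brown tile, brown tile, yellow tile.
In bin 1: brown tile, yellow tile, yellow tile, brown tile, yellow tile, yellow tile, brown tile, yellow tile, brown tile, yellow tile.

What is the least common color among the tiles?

Counts by color: yellow 16, brown 12.
The minimum is 12, held uniquely by brown.

brown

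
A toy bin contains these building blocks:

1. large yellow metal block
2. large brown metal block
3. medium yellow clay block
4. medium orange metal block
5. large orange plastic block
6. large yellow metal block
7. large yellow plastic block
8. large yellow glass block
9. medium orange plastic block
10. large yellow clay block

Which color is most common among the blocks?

Counts by color: yellow 6, orange 3, brown 1.
The maximum is 6, held uniquely by yellow.

yellow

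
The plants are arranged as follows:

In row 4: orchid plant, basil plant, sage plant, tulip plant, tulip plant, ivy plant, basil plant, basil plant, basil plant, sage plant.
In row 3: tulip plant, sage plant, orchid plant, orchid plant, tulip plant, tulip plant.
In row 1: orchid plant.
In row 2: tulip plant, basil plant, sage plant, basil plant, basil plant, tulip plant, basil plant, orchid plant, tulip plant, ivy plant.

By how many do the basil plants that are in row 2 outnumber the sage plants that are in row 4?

2

basil plants in row 2: 4.
sage plants in row 4: 2.
4 − 2 = 2.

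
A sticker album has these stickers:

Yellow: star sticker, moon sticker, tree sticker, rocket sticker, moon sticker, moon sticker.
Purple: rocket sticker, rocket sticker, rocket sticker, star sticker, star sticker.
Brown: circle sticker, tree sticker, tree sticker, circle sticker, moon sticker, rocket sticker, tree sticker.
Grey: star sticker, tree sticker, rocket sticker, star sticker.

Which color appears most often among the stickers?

brown

Counts by color: brown 7, yellow 6, purple 5, grey 4.
The maximum is 7, held uniquely by brown.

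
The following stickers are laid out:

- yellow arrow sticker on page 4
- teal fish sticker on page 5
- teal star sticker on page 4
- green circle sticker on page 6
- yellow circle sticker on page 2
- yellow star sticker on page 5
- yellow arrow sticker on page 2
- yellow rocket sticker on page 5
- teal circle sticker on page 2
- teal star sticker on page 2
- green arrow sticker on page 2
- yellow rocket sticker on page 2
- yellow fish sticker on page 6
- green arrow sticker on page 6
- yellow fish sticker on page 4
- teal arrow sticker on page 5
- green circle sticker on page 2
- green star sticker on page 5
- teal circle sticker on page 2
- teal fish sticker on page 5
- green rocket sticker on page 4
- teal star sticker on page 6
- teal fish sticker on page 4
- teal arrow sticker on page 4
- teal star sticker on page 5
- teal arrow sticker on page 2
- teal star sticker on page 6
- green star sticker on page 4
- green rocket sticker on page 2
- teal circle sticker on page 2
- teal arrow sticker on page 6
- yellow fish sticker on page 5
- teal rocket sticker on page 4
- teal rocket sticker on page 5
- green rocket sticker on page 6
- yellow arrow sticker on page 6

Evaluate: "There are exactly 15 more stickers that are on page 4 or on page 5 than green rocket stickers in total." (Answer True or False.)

|stickers on page 4 or on page 5| = 17.
|green rocket stickers| = 3.
The claim requires 17 − 3 (= 14) to equal 15, which does not hold.

False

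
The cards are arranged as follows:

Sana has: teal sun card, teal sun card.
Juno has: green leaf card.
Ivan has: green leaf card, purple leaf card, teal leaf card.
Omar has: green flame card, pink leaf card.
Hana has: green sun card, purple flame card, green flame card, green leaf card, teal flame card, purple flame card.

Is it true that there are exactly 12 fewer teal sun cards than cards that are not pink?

There are 2 teal sun cards.
There are 13 cards that are not pink.
The claim requires 13 − 2 (= 11) to equal 12, which does not hold.

False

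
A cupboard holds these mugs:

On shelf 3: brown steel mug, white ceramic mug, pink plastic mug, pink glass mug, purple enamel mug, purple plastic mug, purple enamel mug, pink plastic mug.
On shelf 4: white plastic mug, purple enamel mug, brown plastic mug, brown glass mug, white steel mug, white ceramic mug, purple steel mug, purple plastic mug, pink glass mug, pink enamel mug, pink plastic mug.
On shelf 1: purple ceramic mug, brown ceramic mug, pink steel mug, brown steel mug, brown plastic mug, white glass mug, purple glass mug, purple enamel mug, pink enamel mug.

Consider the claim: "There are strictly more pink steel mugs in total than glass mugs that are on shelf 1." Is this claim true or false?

There is 1 pink steel mug.
There are 2 glass mugs on shelf 1.
The claim requires 1 > 2, which does not hold.

False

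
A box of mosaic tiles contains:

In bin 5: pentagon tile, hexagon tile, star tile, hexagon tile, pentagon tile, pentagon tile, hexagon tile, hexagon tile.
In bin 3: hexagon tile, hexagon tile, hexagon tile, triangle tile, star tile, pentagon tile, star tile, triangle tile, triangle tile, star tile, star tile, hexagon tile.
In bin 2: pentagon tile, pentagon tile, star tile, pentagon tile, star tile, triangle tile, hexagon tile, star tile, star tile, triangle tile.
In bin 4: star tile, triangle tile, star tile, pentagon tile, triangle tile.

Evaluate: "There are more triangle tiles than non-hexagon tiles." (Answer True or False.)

triangle tiles: 7.
non-hexagon tiles: 26.
The claim requires 7 > 26, which does not hold.

False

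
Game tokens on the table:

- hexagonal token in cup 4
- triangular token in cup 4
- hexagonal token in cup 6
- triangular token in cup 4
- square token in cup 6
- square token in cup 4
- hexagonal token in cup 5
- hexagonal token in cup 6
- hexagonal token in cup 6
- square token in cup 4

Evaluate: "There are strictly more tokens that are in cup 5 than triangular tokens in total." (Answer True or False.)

False

There is 1 token in cup 5.
There are 2 triangular tokens.
The claim requires 1 > 2, which does not hold.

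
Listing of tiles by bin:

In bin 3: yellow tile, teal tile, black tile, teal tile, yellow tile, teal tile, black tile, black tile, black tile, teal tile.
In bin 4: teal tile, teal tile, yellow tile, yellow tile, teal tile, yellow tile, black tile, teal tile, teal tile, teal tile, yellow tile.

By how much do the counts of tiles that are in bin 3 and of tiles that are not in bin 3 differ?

1

tiles in bin 3: 10. tiles that are not in bin 3: 11.
|10 − 11| = 11 − 10 = 1.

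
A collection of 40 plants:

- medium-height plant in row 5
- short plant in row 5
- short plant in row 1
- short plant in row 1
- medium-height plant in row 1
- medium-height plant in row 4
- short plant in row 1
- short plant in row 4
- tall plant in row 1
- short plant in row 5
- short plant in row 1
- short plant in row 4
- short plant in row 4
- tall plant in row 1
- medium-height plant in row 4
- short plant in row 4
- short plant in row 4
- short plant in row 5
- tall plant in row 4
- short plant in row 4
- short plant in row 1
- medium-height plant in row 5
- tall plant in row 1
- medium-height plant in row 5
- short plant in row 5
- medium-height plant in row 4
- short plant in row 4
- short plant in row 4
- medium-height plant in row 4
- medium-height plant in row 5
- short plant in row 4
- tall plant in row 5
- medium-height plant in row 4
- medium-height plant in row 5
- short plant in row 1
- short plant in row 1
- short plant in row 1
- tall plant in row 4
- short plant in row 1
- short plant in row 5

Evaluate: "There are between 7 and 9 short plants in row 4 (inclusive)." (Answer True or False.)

|short plants in row 4| = 9.
The claim requires 7 ≤ 9 ≤ 9, which holds.

True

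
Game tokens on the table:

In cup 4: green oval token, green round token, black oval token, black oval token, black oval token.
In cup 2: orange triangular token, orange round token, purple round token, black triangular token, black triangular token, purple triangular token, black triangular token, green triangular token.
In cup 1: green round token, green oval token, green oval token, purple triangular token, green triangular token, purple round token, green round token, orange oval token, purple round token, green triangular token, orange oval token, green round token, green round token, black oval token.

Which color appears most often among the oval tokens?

black

Counts by color (restricted to oval tokens): black 4, green 3, orange 2.
The maximum is 4, held uniquely by black.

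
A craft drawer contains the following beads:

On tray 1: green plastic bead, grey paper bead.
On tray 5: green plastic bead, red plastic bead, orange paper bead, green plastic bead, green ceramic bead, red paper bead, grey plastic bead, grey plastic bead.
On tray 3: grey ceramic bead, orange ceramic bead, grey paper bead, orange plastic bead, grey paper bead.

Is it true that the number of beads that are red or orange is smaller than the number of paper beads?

beads that are red or orange: 5.
paper beads: 5.
The claim requires 5 < 5, which does not hold.

False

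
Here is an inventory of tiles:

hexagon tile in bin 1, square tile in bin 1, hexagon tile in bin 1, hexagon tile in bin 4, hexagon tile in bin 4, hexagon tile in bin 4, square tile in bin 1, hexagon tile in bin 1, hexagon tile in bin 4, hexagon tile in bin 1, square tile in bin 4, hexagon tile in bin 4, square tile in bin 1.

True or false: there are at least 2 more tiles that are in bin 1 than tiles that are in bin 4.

There are 7 tiles in bin 1.
There are 6 tiles in bin 4.
The claim requires 7 − 6 = 1 ≥ 2, which does not hold.

False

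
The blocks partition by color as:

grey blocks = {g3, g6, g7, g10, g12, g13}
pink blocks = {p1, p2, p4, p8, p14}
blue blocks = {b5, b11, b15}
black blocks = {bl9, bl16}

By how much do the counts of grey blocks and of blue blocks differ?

3

grey blocks: 6. blue blocks: 3.
|6 − 3| = 6 − 3 = 3.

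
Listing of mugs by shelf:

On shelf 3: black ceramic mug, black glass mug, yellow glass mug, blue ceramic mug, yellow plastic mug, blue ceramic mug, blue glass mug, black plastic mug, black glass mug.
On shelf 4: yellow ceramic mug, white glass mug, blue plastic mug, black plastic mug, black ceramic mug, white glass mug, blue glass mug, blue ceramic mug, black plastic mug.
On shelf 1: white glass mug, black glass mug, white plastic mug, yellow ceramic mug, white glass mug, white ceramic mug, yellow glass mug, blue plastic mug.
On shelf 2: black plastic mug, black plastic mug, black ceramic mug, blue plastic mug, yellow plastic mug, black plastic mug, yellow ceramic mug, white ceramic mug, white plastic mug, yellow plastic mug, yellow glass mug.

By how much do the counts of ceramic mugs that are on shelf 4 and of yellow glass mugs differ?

0

ceramic mugs on shelf 4: 3. yellow glass mugs: 3.
|3 − 3| = 3 − 3 = 0.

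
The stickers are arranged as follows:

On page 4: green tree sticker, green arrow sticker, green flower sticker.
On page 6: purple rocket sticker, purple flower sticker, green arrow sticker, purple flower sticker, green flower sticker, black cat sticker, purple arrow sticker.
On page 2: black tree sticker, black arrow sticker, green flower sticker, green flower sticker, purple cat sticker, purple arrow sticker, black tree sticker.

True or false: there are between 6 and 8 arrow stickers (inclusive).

There are 5 arrow stickers.
The claim requires 6 ≤ 5 ≤ 8, which does not hold.

False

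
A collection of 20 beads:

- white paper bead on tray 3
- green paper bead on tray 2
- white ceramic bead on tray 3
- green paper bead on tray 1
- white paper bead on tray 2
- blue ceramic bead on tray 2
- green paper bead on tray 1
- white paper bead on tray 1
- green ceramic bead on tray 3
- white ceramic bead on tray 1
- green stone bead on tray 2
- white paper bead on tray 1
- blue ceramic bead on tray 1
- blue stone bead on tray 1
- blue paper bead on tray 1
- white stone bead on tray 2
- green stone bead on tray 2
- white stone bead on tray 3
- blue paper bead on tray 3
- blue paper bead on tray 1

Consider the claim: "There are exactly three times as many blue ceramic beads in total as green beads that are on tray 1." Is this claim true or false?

False

blue ceramic beads: 2.
green beads on tray 1: 2.
The claim requires 2 = 3 × 2 = 6, which does not hold.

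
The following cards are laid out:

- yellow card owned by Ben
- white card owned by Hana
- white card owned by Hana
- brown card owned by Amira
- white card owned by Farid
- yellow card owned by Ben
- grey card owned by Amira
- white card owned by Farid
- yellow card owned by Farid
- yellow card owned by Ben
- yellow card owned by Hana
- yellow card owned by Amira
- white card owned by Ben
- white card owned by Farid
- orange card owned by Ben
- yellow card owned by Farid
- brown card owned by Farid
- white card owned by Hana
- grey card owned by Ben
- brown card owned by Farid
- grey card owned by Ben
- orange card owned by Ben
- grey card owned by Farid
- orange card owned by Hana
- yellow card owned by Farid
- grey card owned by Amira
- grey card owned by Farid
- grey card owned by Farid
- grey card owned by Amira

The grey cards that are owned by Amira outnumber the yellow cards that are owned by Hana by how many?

grey cards owned by Amira: 3.
yellow cards owned by Hana: 1.
3 − 1 = 2.

2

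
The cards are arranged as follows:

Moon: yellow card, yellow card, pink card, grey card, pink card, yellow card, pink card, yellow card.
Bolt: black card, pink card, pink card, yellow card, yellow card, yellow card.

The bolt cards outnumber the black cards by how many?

5

bolt cards: 6.
black cards: 1.
6 − 1 = 5.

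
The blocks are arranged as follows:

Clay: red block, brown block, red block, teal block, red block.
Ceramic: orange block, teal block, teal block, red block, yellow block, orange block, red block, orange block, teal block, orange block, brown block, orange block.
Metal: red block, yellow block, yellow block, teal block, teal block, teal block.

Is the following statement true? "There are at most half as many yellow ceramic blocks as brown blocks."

yellow ceramic blocks: 1.
brown blocks: 2.
The claim requires 2 × 1 = 2 ≤ 2, which holds.

True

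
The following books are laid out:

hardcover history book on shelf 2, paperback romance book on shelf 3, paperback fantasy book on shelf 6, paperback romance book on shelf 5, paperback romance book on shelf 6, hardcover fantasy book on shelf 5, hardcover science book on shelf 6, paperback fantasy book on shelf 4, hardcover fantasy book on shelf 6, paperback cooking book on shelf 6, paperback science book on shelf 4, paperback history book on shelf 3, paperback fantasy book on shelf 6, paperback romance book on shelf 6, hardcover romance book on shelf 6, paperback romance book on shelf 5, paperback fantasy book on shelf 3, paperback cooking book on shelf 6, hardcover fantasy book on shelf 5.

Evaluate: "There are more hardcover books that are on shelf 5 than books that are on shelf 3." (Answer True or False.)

There are 2 hardcover books on shelf 5.
There are 3 books on shelf 3.
The claim requires 2 > 3, which does not hold.

False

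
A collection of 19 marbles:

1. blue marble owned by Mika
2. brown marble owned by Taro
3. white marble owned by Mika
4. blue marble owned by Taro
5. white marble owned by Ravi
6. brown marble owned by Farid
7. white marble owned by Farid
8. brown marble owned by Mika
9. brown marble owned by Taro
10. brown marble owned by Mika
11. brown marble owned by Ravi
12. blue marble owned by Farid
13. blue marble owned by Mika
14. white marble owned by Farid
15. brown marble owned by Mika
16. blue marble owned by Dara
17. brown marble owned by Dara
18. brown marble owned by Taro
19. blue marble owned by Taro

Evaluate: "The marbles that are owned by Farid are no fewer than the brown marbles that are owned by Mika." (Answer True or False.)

True

|marbles owned by Farid| = 4.
|brown marbles owned by Mika| = 3.
The claim requires 4 ≥ 3, which holds.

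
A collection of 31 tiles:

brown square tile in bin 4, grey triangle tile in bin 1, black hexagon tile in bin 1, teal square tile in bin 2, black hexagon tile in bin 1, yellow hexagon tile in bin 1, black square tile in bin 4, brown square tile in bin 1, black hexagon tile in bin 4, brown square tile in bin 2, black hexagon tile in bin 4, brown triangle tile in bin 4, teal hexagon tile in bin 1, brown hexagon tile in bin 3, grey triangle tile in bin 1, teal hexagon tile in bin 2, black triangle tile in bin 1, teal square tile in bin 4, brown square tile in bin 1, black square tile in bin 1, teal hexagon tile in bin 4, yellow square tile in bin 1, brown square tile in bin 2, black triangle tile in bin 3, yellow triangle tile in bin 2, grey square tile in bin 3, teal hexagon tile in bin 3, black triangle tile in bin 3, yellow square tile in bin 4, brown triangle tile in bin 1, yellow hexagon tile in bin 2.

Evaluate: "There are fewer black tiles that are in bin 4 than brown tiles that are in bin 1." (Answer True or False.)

|black tiles in bin 4| = 3.
|brown tiles in bin 1| = 3.
The claim requires 3 < 3, which does not hold.

False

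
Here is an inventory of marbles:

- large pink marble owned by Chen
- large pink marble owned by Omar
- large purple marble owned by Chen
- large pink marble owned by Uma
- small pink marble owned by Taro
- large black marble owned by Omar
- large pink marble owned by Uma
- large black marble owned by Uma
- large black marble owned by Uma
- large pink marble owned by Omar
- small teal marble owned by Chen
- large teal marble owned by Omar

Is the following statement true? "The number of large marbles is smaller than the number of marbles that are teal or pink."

There are 10 large marbles.
There are 8 marbles that are teal or pink.
The claim requires 10 < 8, which does not hold.

False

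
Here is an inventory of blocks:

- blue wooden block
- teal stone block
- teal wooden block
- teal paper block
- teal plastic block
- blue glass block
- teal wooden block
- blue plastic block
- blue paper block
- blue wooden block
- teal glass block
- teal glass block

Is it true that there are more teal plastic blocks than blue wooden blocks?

|teal plastic blocks| = 1.
|blue wooden blocks| = 2.
The claim requires 1 > 2, which does not hold.

False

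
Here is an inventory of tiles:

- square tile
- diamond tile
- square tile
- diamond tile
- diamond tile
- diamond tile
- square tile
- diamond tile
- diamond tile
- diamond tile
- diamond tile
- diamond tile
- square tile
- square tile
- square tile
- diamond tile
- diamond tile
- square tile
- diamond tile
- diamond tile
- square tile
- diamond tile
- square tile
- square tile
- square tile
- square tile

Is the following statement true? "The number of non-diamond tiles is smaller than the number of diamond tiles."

True

|non-diamond tiles| = 12.
|diamond tiles| = 14.
The claim requires 12 < 14, which holds.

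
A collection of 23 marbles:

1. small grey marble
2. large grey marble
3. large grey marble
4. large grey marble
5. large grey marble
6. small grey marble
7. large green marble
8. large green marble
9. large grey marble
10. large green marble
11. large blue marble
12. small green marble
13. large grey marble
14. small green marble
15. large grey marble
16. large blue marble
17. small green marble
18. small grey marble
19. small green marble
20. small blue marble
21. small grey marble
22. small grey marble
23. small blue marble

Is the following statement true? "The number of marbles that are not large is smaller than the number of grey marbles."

marbles that are not large: 11.
grey marbles: 12.
The claim requires 11 < 12, which holds.

True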